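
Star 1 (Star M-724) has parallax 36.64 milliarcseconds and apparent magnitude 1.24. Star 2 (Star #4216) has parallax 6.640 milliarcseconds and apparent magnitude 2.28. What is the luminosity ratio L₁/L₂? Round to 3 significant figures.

L₁/L₂ = 0.0856

d₁ = 1/p₁ = 1/0.03664″ = 27.293 pc; d₂ = 1/p₂ = 1/0.006640″ = 150.6 pc.
M₁ = m₁ − 5 log₁₀ d₁ + 5 = 1.24 − 7.1803 + 5 = -0.9403.
M₂ = 2.28 − 10.8891 + 5 = -3.6091.
L₁/L₂ = 10^(0.4(M₂ − M₁)) = 10^(0.4 × (-2.6688)) = 10^(-1.06752) = 0.085601.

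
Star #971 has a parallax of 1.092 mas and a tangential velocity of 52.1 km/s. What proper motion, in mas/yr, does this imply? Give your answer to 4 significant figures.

d = 1/p = 1/0.001092″ = 915.75 pc.
μ = v_t / (4.74 d) = 52.1 / (4.74 × 915.75) = 52.1 / 4340.7 = 0.012003 ″/yr = 12.003 mas/yr.

12.00 mas/yr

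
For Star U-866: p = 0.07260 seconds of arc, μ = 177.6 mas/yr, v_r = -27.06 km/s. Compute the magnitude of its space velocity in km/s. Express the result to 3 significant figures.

d = 1/p = 1/0.07260″ = 13.774 pc.
μ = 177.6 mas/yr = 0.1776 ″/yr.
v_t = 4.740 μ d = 4.740 × 0.1776 × 13.774 = 11.595 km/s.
v = √(v_r² + v_t²) = √((-27.06)² + 11.595²) = √866.688 = 29.44 km/s.

29.4 km/s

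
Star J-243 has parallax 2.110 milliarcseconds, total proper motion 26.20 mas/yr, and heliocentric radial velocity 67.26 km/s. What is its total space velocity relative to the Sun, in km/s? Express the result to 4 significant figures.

89.38 km/s

d = 1/p = 1/0.002110″ = 473.93 pc.
μ = 26.20 mas/yr = 0.02620 ″/yr.
v_t = 4.740 μ d = 4.740 × 0.02620 × 473.93 = 58.856 km/s.
v = √(v_r² + v_t²) = √(67.26² + 58.856²) = √7987.94 = 89.375 km/s.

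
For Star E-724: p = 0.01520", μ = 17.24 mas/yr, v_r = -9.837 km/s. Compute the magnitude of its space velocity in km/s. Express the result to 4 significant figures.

d = 1/p = 1/0.01520″ = 65.789 pc.
μ = 17.24 mas/yr = 0.01724 ″/yr.
v_t = 4.740 μ d = 4.740 × 0.01724 × 65.789 = 5.3761 km/s.
v = √(v_r² + v_t²) = √((-9.837)² + 5.3761²) = √125.669 = 11.21 km/s.

11.21 km/s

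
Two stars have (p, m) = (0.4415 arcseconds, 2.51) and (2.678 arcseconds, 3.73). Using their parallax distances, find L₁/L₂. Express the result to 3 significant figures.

d₁ = 1/p₁ = 1/0.4415″ = 2.265 pc; d₂ = 1/p₂ = 1/2.678″ = 0.37341 pc.
M₁ = m₁ − 5 log₁₀ d₁ + 5 = 2.51 − 1.7753 + 5 = 5.7347.
M₂ = 3.73 − (-2.1391) + 5 = 10.8691.
L₁/L₂ = 10^(0.4(M₂ − M₁)) = 10^(0.4 × 5.1344) = 10^2.05376 = 113.18.

L₁/L₂ = 113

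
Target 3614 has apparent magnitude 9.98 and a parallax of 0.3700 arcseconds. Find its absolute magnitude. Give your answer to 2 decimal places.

d = 1/p = 1/0.3700″ = 2.7027 pc.
m − M = 5 log₁₀(2.7027) − 5 = 2.1590 − 5 = -2.8410.
M = m − (m − M) = 9.98 − (-2.8410) = 12.82.

M = 12.82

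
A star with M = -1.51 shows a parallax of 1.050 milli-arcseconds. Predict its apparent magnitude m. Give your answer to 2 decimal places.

m = 8.38

d = 1/p = 1/0.001050″ = 952.38 pc.
m − M = 5 log₁₀ d − 5 = 5 log₁₀(952.38) − 5 = 14.8941 − 5 = 9.8941.
m = M + (m − M) = -1.51 + 9.8941 = 8.38.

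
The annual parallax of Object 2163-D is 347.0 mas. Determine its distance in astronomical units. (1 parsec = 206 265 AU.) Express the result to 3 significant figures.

p = 347.0 mas = 0.3470 arcsec.
d = 1/p = 1/0.3470 = 2.8818 pc.
In AU: 2.8818 × 206265 = 5.9441 × 10^5 AU.

594000 AU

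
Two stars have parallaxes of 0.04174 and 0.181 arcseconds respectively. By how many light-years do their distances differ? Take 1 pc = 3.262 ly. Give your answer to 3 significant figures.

d_A = 1/0.04174″ = 23.958 pc; d_B = 1/0.1810″ = 5.5249 pc.
|d_B − d_A| = |5.5249 − 23.958| = 18.433 pc = 18.433 × 3.262 ly = 60.128 ly.

60.1 ly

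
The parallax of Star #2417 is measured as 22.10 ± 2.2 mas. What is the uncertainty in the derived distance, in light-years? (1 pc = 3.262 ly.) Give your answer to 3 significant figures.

14.7 ly

d = 1/p, so σ_d = σ_p / p².
σ_d = 0.00220 / (0.02210)² = 0.00220 / 0.00048841 = 4.5044 pc = 4.5044 × 3.262 ly = 14.693 ly.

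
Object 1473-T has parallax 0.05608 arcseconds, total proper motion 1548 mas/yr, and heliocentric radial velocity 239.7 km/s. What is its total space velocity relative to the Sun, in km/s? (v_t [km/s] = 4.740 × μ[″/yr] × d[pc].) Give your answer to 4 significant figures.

d = 1/p = 1/0.05608″ = 17.832 pc.
μ = 1548 mas/yr = 1.548 ″/yr.
v_t = 4.740 μ d = 4.740 × 1.548 × 17.832 = 130.84 km/s.
v = √(v_r² + v_t²) = √(239.7² + 130.84²) = √74575.2 = 273.08 km/s.

273.1 km/s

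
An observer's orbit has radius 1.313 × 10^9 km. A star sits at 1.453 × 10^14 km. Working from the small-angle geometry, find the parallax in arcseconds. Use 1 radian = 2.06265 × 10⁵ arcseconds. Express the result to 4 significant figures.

1.864 arcsec

θ ≈ B/d = (1.313 × 10^9) / (1.453 × 10^14) = 9.0365 × 10^-6 rad.
In arcseconds: 9.0365 × 10^-6 × 206265 = 1.8639″.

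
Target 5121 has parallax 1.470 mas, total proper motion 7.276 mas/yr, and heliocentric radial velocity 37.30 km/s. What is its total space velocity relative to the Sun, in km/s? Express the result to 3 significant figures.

d = 1/p = 1/0.001470″ = 680.27 pc.
μ = 7.276 mas/yr = 0.007276 ″/yr.
v_t = 4.740 μ d = 4.740 × 0.007276 × 680.27 = 23.461 km/s.
v = √(v_r² + v_t²) = √(37.30² + 23.461²) = √1941.71 = 44.065 km/s.

44.1 km/s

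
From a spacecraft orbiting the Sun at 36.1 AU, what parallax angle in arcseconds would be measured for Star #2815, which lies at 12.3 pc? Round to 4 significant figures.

2.935 arcsec

p (arcsec) = B (AU) / d (pc).
p = 36.1 / 12.3 = 2.935 arcsec.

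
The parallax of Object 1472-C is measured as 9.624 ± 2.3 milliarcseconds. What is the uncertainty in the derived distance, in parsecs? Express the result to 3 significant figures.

24.8 pc

d = 1/p, so σ_d = σ_p / p².
σ_d = 0.00230 / (0.009624)² = 0.00230 / 0.000092621 = 24.832 pc.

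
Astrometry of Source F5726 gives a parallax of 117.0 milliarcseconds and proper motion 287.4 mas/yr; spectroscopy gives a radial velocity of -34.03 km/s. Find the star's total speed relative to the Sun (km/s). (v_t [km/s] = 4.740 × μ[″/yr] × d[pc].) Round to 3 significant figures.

d = 1/p = 1/0.1170″ = 8.547 pc.
μ = 287.4 mas/yr = 0.2874 ″/yr.
v_t = 4.740 μ d = 4.740 × 0.2874 × 8.547 = 11.643 km/s.
v = √(v_r² + v_t²) = √((-34.03)² + 11.643²) = √1293.6 = 35.967 km/s.

36.0 km/s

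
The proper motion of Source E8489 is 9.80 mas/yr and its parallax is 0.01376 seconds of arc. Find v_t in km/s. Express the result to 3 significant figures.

d = 1/p = 1/0.01376″ = 72.674 pc.
μ = 9.80 mas/yr = 0.00980 ″/yr.
v_t = 4.74 × μ × d = 4.74 × 0.00980 × 72.674 = 3.3759 km/s.

3.38 km/s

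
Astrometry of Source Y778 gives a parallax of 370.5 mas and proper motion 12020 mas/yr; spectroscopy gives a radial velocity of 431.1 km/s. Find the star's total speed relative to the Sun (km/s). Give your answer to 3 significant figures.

458 km/s

d = 1/p = 1/0.3705″ = 2.6991 pc.
μ = 12020 mas/yr = 12.02 ″/yr.
v_t = 4.740 μ d = 4.740 × 12.02 × 2.6991 = 153.78 km/s.
v = √(v_r² + v_t²) = √(431.1² + 153.78²) = √209495 = 457.71 km/s.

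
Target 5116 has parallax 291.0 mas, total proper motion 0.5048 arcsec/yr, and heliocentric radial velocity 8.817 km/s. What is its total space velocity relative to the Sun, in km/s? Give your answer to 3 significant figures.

d = 1/p = 1/0.2910″ = 3.4364 pc.
v_t = 4.740 μ d = 4.740 × 0.5048 × 3.4364 = 8.2225 km/s.
v = √(v_r² + v_t²) = √(8.817² + 8.2225²) = √145.349 = 12.056 km/s.

12.1 km/s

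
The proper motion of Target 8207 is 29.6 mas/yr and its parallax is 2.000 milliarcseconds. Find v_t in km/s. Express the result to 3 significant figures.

d = 1/p = 1/0.002000″ = 500 pc.
μ = 29.6 mas/yr = 0.0296 ″/yr.
v_t = 4.74 × μ × d = 4.74 × 0.0296 × 500 = 70.152 km/s.

70.2 km/s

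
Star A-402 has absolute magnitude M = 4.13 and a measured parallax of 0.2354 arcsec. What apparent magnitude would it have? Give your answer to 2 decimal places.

d = 1/p = 1/0.2354″ = 4.2481 pc.
m − M = 5 log₁₀ d − 5 = 5 log₁₀(4.2481) − 5 = 3.1410 − 5 = -1.8590.
m = M + (m − M) = 4.13 + (-1.8590) = 2.27.

m = 2.27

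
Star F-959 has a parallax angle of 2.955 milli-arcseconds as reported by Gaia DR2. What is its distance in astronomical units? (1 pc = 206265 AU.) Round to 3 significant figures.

p = 2.955 milli-arcseconds = 0.002955 arcsec.
d = 1/p = 1/0.002955 = 338.41 pc.
In AU: 338.41 × 206265 = 6.9802 × 10^7 AU.

6.98 × 10^7 AU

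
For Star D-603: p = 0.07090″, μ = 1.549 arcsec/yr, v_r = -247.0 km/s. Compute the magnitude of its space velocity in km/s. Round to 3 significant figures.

d = 1/p = 1/0.07090″ = 14.104 pc.
v_t = 4.740 μ d = 4.740 × 1.549 × 14.104 = 103.56 km/s.
v = √(v_r² + v_t²) = √((-247.0)² + 103.56²) = √71733.7 = 267.83 km/s.

268 km/s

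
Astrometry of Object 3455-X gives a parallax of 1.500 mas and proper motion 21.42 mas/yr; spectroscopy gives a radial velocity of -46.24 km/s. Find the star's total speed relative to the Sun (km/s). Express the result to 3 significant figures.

d = 1/p = 1/0.001500″ = 666.67 pc.
μ = 21.42 mas/yr = 0.02142 ″/yr.
v_t = 4.740 μ d = 4.740 × 0.02142 × 666.67 = 67.688 km/s.
v = √(v_r² + v_t²) = √((-46.24)² + 67.688²) = √6719.8 = 81.974 km/s.

82.0 km/s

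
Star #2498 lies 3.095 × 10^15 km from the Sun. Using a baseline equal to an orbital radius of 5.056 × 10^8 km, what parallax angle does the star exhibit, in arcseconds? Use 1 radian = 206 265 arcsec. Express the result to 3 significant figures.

θ ≈ B/d = (5.056 × 10^8) / (3.095 × 10^15) = 1.6336 × 10^-7 rad.
In arcseconds: 1.6336 × 10^-7 × 206265 = 0.033695″.

0.0337 arcsec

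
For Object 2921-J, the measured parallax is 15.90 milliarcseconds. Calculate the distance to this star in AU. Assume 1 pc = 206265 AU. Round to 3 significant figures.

p = 15.90 milliarcseconds = 0.01590 arcsec.
d = 1/p = 1/0.01590 = 62.893 pc.
In AU: 62.893 × 206265 = 1.2973 × 10^7 AU.

1.30 × 10^7 AU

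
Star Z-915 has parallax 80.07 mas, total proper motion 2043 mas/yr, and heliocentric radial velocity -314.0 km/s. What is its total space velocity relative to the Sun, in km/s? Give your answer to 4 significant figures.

336.5 km/s

d = 1/p = 1/0.08007″ = 12.489 pc.
μ = 2043 mas/yr = 2.043 ″/yr.
v_t = 4.740 μ d = 4.740 × 2.043 × 12.489 = 120.94 km/s.
v = √(v_r² + v_t²) = √((-314.0)² + 120.94²) = √113222 = 336.48 km/s.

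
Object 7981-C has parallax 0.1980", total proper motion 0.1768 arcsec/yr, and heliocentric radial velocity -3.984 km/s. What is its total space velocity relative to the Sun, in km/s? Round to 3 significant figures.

5.81 km/s

d = 1/p = 1/0.1980″ = 5.0505 pc.
v_t = 4.740 μ d = 4.740 × 0.1768 × 5.0505 = 4.2325 km/s.
v = √(v_r² + v_t²) = √((-3.984)² + 4.2325²) = √33.7863 = 5.8126 km/s.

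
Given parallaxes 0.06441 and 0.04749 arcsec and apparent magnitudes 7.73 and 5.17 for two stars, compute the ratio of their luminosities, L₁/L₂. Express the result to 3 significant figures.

L₁/L₂ = 0.0514

d₁ = 1/p₁ = 1/0.06441″ = 15.526 pc; d₂ = 1/p₂ = 1/0.04749″ = 21.057 pc.
M₁ = m₁ − 5 log₁₀ d₁ + 5 = 7.73 − 5.9553 + 5 = 6.7747.
M₂ = 5.17 − 6.6170 + 5 = 3.5530.
L₁/L₂ = 10^(0.4(M₂ − M₁)) = 10^(0.4 × (-3.2217)) = 10^(-1.28868) = 0.051442.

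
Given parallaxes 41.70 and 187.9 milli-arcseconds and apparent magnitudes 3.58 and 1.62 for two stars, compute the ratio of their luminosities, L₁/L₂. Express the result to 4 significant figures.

d₁ = 1/p₁ = 1/0.04170″ = 23.981 pc; d₂ = 1/p₂ = 1/0.1879″ = 5.322 pc.
M₁ = m₁ − 5 log₁₀ d₁ + 5 = 3.58 − 6.8993 + 5 = 1.6807.
M₂ = 1.62 − 3.6304 + 5 = 2.9896.
L₁/L₂ = 10^(0.4(M₂ − M₁)) = 10^(0.4 × 1.3089) = 10^0.52356 = 3.3386.

L₁/L₂ = 3.339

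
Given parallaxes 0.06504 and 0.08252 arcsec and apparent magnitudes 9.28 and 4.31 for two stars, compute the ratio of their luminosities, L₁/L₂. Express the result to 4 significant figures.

d₁ = 1/p₁ = 1/0.06504″ = 15.375 pc; d₂ = 1/p₂ = 1/0.08252″ = 12.118 pc.
M₁ = m₁ − 5 log₁₀ d₁ + 5 = 9.28 − 5.9341 + 5 = 8.3459.
M₂ = 4.31 − 5.4172 + 5 = 3.8928.
L₁/L₂ = 10^(0.4(M₂ − M₁)) = 10^(0.4 × (-4.4531)) = 10^(-1.78124) = 0.016549.

L₁/L₂ = 0.01655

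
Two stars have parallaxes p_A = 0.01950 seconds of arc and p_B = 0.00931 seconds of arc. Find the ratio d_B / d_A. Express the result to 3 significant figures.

Since d = 1/p, d_B/d_A = p_A/p_B.
= 0.01950 / 0.00931 = 2.0945.

2.09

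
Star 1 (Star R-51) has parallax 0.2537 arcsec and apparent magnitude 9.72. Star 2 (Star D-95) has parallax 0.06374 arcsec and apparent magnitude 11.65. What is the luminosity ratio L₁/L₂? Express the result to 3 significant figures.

d₁ = 1/p₁ = 1/0.2537″ = 3.9417 pc; d₂ = 1/p₂ = 1/0.06374″ = 15.689 pc.
M₁ = m₁ − 5 log₁₀ d₁ + 5 = 9.72 − 2.9784 + 5 = 11.7416.
M₂ = 11.65 − 5.9780 + 5 = 10.6720.
L₁/L₂ = 10^(0.4(M₂ − M₁)) = 10^(0.4 × (-1.0696)) = 10^(-0.42784) = 0.37339.

L₁/L₂ = 0.373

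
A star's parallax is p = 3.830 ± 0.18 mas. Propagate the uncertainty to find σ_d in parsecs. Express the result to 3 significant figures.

12.3 pc

d = 1/p, so σ_d = σ_p / p².
σ_d = 0.000180 / (0.003830)² = 0.000180 / 0.000014669 = 12.271 pc.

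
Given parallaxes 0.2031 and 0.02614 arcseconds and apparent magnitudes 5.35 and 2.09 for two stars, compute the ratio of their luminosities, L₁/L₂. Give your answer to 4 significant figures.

d₁ = 1/p₁ = 1/0.2031″ = 4.9237 pc; d₂ = 1/p₂ = 1/0.02614″ = 38.256 pc.
M₁ = m₁ − 5 log₁₀ d₁ + 5 = 5.35 − 3.4615 + 5 = 6.8885.
M₂ = 2.09 − 7.9135 + 5 = -0.8235.
L₁/L₂ = 10^(0.4(M₂ − M₁)) = 10^(0.4 × (-7.7120)) = 10^(-3.08480) = 0.00082262.

L₁/L₂ = 0.0008226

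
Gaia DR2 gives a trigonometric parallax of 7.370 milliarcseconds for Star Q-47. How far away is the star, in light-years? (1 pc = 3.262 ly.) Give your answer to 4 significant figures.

442.6 light years

p = 7.370 milliarcseconds = 0.007370 arcsec.
d = 1/p = 1/0.007370 = 135.69 pc.
In light-years: 135.69 × 3.262 = 442.62 ly.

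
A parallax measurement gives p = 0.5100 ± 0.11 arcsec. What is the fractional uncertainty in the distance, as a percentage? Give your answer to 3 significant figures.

21.6%

For d = 1/p, |σ_d/d| = |σ_p/p|.
σ_p/p = 0.11 / 0.5100 = 0.21569 = 21.569%.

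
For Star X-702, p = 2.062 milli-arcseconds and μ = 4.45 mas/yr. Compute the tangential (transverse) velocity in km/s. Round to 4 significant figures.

10.23 km/s

d = 1/p = 1/0.002062″ = 484.97 pc.
μ = 4.45 mas/yr = 0.00445 ″/yr.
v_t = 4.74 × μ × d = 4.74 × 0.00445 × 484.97 = 10.229 km/s.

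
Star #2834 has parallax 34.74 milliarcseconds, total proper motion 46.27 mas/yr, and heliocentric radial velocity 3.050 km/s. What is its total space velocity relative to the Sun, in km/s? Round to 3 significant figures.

7.01 km/s

d = 1/p = 1/0.03474″ = 28.785 pc.
μ = 46.27 mas/yr = 0.04627 ″/yr.
v_t = 4.740 μ d = 4.740 × 0.04627 × 28.785 = 6.3131 km/s.
v = √(v_r² + v_t²) = √(3.050² + 6.3131²) = √49.1577 = 7.0113 km/s.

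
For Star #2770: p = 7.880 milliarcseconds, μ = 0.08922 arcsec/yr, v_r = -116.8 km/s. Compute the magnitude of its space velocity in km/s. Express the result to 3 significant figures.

129 km/s

d = 1/p = 1/0.007880″ = 126.9 pc.
v_t = 4.740 μ d = 4.740 × 0.08922 × 126.9 = 53.666 km/s.
v = √(v_r² + v_t²) = √((-116.8)² + 53.666²) = √16522.3 = 128.54 km/s.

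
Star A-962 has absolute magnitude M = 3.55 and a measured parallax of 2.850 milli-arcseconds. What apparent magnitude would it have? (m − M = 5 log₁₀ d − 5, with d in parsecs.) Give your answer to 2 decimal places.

d = 1/p = 1/0.002850″ = 350.88 pc.
m − M = 5 log₁₀ d − 5 = 5 log₁₀(350.88) − 5 = 12.7258 − 5 = 7.7258.
m = M + (m − M) = 3.55 + 7.7258 = 11.28.

m = 11.28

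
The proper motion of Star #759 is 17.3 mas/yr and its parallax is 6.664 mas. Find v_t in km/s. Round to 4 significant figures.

d = 1/p = 1/0.006664″ = 150.06 pc.
μ = 17.3 mas/yr = 0.0173 ″/yr.
v_t = 4.74 × μ × d = 4.74 × 0.0173 × 150.06 = 12.305 km/s.

12.31 km/s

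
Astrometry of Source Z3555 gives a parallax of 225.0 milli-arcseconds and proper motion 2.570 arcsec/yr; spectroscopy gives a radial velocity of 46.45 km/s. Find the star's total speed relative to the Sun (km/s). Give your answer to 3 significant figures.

d = 1/p = 1/0.2250″ = 4.4444 pc.
v_t = 4.740 μ d = 4.740 × 2.570 × 4.4444 = 54.141 km/s.
v = √(v_r² + v_t²) = √(46.45² + 54.141²) = √5088.85 = 71.336 km/s.

71.3 km/s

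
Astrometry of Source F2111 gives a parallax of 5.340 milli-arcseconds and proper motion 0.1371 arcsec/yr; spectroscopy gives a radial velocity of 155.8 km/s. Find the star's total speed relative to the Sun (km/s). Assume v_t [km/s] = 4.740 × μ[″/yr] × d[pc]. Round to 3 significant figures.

198 km/s

d = 1/p = 1/0.005340″ = 187.27 pc.
v_t = 4.740 μ d = 4.740 × 0.1371 × 187.27 = 121.7 km/s.
v = √(v_r² + v_t²) = √(155.8² + 121.7²) = √39084.5 = 197.7 km/s.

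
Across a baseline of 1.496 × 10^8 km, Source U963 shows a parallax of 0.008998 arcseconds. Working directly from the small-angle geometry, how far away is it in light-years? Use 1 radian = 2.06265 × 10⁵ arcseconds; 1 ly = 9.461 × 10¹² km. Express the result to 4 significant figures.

θ = 0.008998″ = 0.008998/206265 = 4.3623 × 10^-8 rad.
d = B/θ = (1.496 × 10^8) / (4.3623 × 10^-8) = 3.4294 × 10^15 km = (3.4294 × 10^15) / (9.461 × 10^12) ly = 362.48 ly.

362.5 ly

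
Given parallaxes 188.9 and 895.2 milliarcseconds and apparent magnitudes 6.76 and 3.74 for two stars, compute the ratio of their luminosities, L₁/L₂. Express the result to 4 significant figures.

L₁/L₂ = 1.391

d₁ = 1/p₁ = 1/0.1889″ = 5.2938 pc; d₂ = 1/p₂ = 1/0.8952″ = 1.1171 pc.
M₁ = m₁ − 5 log₁₀ d₁ + 5 = 6.76 − 3.6188 + 5 = 8.1412.
M₂ = 3.74 − 0.2405 + 5 = 8.4995.
L₁/L₂ = 10^(0.4(M₂ − M₁)) = 10^(0.4 × 0.3583) = 10^0.14332 = 1.391.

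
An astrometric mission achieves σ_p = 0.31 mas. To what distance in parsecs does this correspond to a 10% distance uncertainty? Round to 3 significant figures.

σ_d/d = σ_p/p, so the condition is σ_p/p ≤ 0.10, i.e. p ≥ σ_p/0.10.
p_min = 0.31/0.10 = 3.1 mas = 0.0031 arcsec.
d_max = 1/p_min = 1/0.0031 = 322.58 pc.

323 pc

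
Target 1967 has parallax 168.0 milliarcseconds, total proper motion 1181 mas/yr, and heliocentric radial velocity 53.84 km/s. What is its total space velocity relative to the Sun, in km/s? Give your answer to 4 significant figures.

63.32 km/s

d = 1/p = 1/0.1680″ = 5.9524 pc.
μ = 1181 mas/yr = 1.181 ″/yr.
v_t = 4.740 μ d = 4.740 × 1.181 × 5.9524 = 33.321 km/s.
v = √(v_r² + v_t²) = √(53.84² + 33.321²) = √4009.03 = 63.317 km/s.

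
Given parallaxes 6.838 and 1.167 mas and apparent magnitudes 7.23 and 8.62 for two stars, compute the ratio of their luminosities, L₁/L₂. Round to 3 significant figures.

L₁/L₂ = 0.105

d₁ = 1/p₁ = 1/0.006838″ = 146.24 pc; d₂ = 1/p₂ = 1/0.001167″ = 856.9 pc.
M₁ = m₁ − 5 log₁₀ d₁ + 5 = 7.23 − 10.8253 + 5 = 1.4047.
M₂ = 8.62 − 14.6647 + 5 = -1.0447.
L₁/L₂ = 10^(0.4(M₂ − M₁)) = 10^(0.4 × (-2.4494)) = 10^(-0.97976) = 0.10477.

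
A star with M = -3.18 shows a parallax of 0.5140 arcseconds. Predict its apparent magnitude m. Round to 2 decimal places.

m = -6.73

d = 1/p = 1/0.5140″ = 1.9455 pc.
m − M = 5 log₁₀ d − 5 = 5 log₁₀(1.9455) − 5 = 1.4452 − 5 = -3.5548.
m = M + (m − M) = -3.18 + (-3.5548) = -6.73.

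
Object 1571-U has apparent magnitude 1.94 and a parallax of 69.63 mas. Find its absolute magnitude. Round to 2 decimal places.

d = 1/p = 1/0.06963″ = 14.362 pc.
m − M = 5 log₁₀(14.362) − 5 = 5.7861 − 5 = 0.7861.
M = m − (m − M) = 1.94 − 0.7861 = 1.15.

M = 1.15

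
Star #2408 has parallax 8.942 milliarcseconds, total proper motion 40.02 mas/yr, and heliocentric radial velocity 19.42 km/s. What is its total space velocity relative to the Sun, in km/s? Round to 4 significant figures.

28.76 km/s

d = 1/p = 1/0.008942″ = 111.83 pc.
μ = 40.02 mas/yr = 0.04002 ″/yr.
v_t = 4.740 μ d = 4.740 × 0.04002 × 111.83 = 21.214 km/s.
v = √(v_r² + v_t²) = √(19.42² + 21.214²) = √827.17 = 28.761 km/s.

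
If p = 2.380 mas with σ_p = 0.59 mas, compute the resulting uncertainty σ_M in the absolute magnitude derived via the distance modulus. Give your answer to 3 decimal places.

σ_M = 0.538 mag

M = m − 5 log₁₀ d + 5 = m + 5 log₁₀ p + 5, so ∂M/∂p = 5/(p ln 10).
σ_M = (5/ln 10) · (σ_p/p) = 2.1715 × 0.59/2.380 = 2.1715 × 0.2479 = 0.53831.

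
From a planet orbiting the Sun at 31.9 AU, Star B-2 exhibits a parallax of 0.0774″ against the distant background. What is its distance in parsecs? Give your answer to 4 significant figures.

412.1 pc

With baseline B (in AU) and parallax p (in arcsec), d = B/p parsecs.
d = 31.9 / 0.0774 = 412.14 pc.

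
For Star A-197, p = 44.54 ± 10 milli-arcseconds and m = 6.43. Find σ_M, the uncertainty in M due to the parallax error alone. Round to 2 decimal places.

M = m − 5 log₁₀ d + 5 = m + 5 log₁₀ p + 5, so ∂M/∂p = 5/(p ln 10).
σ_M = (5/ln 10) · (σ_p/p) = 2.1715 × 10/44.54 = 2.1715 × 0.22452 = 0.48755.

σ_M = 0.49 mag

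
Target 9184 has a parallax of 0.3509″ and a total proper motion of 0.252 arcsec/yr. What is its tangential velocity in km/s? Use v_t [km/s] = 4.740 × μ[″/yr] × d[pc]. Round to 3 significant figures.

3.40 km/s

d = 1/p = 1/0.3509″ = 2.8498 pc.
v_t = 4.74 × μ × d = 4.74 × 0.252 × 2.8498 = 3.404 km/s.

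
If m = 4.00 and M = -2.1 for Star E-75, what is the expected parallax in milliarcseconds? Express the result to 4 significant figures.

6.026 mas

m − M = 4.00 − (-2.1) = 6.10.
d = 10^((m−M)/5 + 1) = 10^2.220 = 165.96 pc.
p = 1/d = 1/165.96 = 0.0060255 arcsec = 6.0255 mas.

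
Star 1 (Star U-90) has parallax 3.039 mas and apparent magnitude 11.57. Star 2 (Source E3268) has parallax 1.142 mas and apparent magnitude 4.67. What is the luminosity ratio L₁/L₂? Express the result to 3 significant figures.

L₁/L₂ = 0.000245

d₁ = 1/p₁ = 1/0.003039″ = 329.06 pc; d₂ = 1/p₂ = 1/0.001142″ = 875.66 pc.
M₁ = m₁ − 5 log₁₀ d₁ + 5 = 11.57 − 12.5864 + 5 = 3.9836.
M₂ = 4.67 − 14.7117 + 5 = -5.0417.
L₁/L₂ = 10^(0.4(M₂ − M₁)) = 10^(0.4 × (-9.0253)) = 10^(-3.61012) = 0.0002454.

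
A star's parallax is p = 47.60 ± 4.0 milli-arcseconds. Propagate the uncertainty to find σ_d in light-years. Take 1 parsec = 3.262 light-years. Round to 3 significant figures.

5.76 ly

d = 1/p, so σ_d = σ_p / p².
σ_d = 0.00400 / (0.04760)² = 0.00400 / 0.0022658 = 1.7654 pc = 1.7654 × 3.262 ly = 5.7587 ly.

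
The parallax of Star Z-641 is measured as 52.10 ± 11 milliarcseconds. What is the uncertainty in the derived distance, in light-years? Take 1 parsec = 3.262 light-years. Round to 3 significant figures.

d = 1/p, so σ_d = σ_p / p².
σ_d = 0.0110 / (0.05210)² = 0.0110 / 0.0027144 = 4.0525 pc = 4.0525 × 3.262 ly = 13.219 ly.

13.2 ly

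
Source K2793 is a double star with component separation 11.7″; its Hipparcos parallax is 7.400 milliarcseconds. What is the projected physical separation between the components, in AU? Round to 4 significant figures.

d = 1/p = 1/0.007400″ = 135.14 pc.
At distance d (pc), an angle of θ arcsec spans θ·d AU: s = 11.7 × 135.14 = 1581.1 AU.

1581 AU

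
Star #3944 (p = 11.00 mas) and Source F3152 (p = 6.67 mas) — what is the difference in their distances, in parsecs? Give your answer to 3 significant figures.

59.0 pc

d_A = 1/0.01100″ = 90.909 pc; d_B = 1/0.006670″ = 149.93 pc.
|d_B − d_A| = |149.93 − 90.909| = 59.021 pc.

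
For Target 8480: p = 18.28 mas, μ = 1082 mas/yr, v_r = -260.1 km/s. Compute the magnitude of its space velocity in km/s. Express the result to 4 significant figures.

382.6 km/s

d = 1/p = 1/0.01828″ = 54.705 pc.
μ = 1082 mas/yr = 1.082 ″/yr.
v_t = 4.740 μ d = 4.740 × 1.082 × 54.705 = 280.56 km/s.
v = √(v_r² + v_t²) = √((-260.1)² + 280.56²) = √146366 = 382.58 km/s.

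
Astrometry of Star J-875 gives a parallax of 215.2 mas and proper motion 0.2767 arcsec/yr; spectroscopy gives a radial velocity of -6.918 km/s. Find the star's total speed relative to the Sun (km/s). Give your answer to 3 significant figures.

d = 1/p = 1/0.2152″ = 4.6468 pc.
v_t = 4.740 μ d = 4.740 × 0.2767 × 4.6468 = 6.0945 km/s.
v = √(v_r² + v_t²) = √((-6.918)² + 6.0945²) = √85.0017 = 9.2196 km/s.

9.22 km/s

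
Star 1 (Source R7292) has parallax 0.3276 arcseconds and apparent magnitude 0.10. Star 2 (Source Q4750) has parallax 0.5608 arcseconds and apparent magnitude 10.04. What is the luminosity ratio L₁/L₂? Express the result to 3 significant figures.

d₁ = 1/p₁ = 1/0.3276″ = 3.0525 pc; d₂ = 1/p₂ = 1/0.5608″ = 1.7832 pc.
M₁ = m₁ − 5 log₁₀ d₁ + 5 = 0.10 − 2.4233 + 5 = 2.6767.
M₂ = 10.04 − 1.2560 + 5 = 13.7840.
L₁/L₂ = 10^(0.4(M₂ − M₁)) = 10^(0.4 × 11.1073) = 10^4.44292 = 27728.

L₁/L₂ = 27700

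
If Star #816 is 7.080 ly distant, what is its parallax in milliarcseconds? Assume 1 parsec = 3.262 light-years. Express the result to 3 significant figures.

461 mas

d = 7.080 ly ÷ 3.262 = 2.1704 pc.
p = 1/d = 1/2.1704 = 0.46074 arcsec.
= 0.46074 × 1000 = 460.74 mas.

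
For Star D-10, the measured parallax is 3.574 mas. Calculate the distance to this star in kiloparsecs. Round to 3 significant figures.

p = 3.574 mas = 0.003574 arcsec.
d = 1/p = 1/0.003574 = 279.8 pc.
= 0.2798 kpc.

0.280 kpc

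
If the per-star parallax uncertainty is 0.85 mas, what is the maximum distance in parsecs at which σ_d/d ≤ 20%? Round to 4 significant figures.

σ_d/d = σ_p/p, so the condition is σ_p/p ≤ 0.20, i.e. p ≥ σ_p/0.20.
p_min = 0.85/0.20 = 4.25 mas = 0.00425 arcsec.
d_max = 1/p_min = 1/0.00425 = 235.29 pc.

235.3 pc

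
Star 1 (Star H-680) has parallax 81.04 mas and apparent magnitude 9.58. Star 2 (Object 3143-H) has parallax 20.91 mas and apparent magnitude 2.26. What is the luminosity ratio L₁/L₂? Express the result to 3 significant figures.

L₁/L₂ = 7.86 × 10^-5

d₁ = 1/p₁ = 1/0.08104″ = 12.34 pc; d₂ = 1/p₂ = 1/0.02091″ = 47.824 pc.
M₁ = m₁ − 5 log₁₀ d₁ + 5 = 9.58 − 5.4566 + 5 = 9.1234.
M₂ = 2.26 − 8.3982 + 5 = -1.1382.
L₁/L₂ = 10^(0.4(M₂ − M₁)) = 10^(0.4 × (-10.2616)) = 10^(-4.10464) = 0.000078589.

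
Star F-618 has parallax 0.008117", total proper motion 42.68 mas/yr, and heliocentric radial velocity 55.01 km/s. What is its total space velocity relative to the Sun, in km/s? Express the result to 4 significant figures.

60.39 km/s

d = 1/p = 1/0.008117″ = 123.2 pc.
μ = 42.68 mas/yr = 0.04268 ″/yr.
v_t = 4.740 μ d = 4.740 × 0.04268 × 123.2 = 24.924 km/s.
v = √(v_r² + v_t²) = √(55.01² + 24.924²) = √3647.31 = 60.393 km/s.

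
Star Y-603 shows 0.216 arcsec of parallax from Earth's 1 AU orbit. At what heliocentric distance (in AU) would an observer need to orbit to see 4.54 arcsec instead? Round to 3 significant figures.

21.0 AU

Parallax scales linearly with baseline: p ∝ B, so B = p_target / p_Earth × 1 AU.
B = 4.54 / 0.216 = 21.019 AU.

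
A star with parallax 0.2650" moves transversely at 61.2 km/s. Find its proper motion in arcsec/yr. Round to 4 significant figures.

d = 1/p = 1/0.2650″ = 3.7736 pc.
μ = v_t / (4.74 d) = 61.2 / (4.74 × 3.7736) = 61.2 / 17.887 = 3.4215 ″/yr.

3.422 arcsec/yr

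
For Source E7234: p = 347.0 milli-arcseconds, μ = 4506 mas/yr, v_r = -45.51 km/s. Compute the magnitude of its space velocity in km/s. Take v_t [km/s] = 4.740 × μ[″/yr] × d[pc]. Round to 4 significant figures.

76.55 km/s

d = 1/p = 1/0.3470″ = 2.8818 pc.
μ = 4506 mas/yr = 4.506 ″/yr.
v_t = 4.740 μ d = 4.740 × 4.506 × 2.8818 = 61.551 km/s.
v = √(v_r² + v_t²) = √((-45.51)² + 61.551²) = √5859.69 = 76.549 km/s.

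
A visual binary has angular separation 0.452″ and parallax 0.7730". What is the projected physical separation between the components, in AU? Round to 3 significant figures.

d = 1/p = 1/0.7730″ = 1.2937 pc.
At distance d (pc), an angle of θ arcsec spans θ·d AU: s = 0.452 × 1.2937 = 0.58475 AU.

0.585 AU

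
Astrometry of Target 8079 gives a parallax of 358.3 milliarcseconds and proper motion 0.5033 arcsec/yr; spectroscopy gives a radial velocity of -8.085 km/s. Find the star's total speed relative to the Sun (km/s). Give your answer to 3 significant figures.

d = 1/p = 1/0.3583″ = 2.791 pc.
v_t = 4.740 μ d = 4.740 × 0.5033 × 2.791 = 6.6583 km/s.
v = √(v_r² + v_t²) = √((-8.085)² + 6.6583²) = √109.7 = 10.474 km/s.

10.5 km/s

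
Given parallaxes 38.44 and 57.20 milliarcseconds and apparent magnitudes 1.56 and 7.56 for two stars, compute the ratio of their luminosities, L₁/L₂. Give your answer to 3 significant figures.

L₁/L₂ = 556

d₁ = 1/p₁ = 1/0.03844″ = 26.015 pc; d₂ = 1/p₂ = 1/0.05720″ = 17.483 pc.
M₁ = m₁ − 5 log₁₀ d₁ + 5 = 1.56 − 7.0761 + 5 = -0.5161.
M₂ = 7.56 − 6.2131 + 5 = 6.3469.
L₁/L₂ = 10^(0.4(M₂ − M₁)) = 10^(0.4 × 6.8630) = 10^2.74520 = 556.16.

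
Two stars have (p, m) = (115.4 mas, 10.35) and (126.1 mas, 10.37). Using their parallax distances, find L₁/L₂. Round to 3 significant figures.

d₁ = 1/p₁ = 1/0.1154″ = 8.6655 pc; d₂ = 1/p₂ = 1/0.1261″ = 7.9302 pc.
M₁ = m₁ − 5 log₁₀ d₁ + 5 = 10.35 − 4.6890 + 5 = 10.6610.
M₂ = 10.37 − 4.4964 + 5 = 10.8736.
L₁/L₂ = 10^(0.4(M₂ − M₁)) = 10^(0.4 × 0.2126) = 10^0.08504 = 1.2163.

L₁/L₂ = 1.22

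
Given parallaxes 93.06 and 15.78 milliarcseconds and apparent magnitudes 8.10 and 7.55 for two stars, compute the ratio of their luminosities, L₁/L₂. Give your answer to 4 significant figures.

d₁ = 1/p₁ = 1/0.09306″ = 10.746 pc; d₂ = 1/p₂ = 1/0.01578″ = 63.371 pc.
M₁ = m₁ − 5 log₁₀ d₁ + 5 = 8.10 − 5.1562 + 5 = 7.9438.
M₂ = 7.55 − 9.0095 + 5 = 3.5405.
L₁/L₂ = 10^(0.4(M₂ − M₁)) = 10^(0.4 × (-4.4033)) = 10^(-1.76132) = 0.017325.

L₁/L₂ = 0.01733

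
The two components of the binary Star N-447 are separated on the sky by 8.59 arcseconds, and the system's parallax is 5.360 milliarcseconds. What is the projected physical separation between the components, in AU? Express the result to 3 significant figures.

1600 AU

d = 1/p = 1/0.005360″ = 186.57 pc.
At distance d (pc), an angle of θ arcsec spans θ·d AU: s = 8.59 × 186.57 = 1602.6 AU.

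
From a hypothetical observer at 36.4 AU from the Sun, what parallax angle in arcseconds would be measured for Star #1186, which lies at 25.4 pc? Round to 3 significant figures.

1.43 arcsec

p (arcsec) = B (AU) / d (pc).
p = 36.4 / 25.4 = 1.4331 arcsec.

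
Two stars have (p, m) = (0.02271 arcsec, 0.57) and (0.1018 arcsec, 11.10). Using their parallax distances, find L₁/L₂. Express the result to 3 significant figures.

L₁/L₂ = 327000

d₁ = 1/p₁ = 1/0.02271″ = 44.033 pc; d₂ = 1/p₂ = 1/0.1018″ = 9.8232 pc.
M₁ = m₁ − 5 log₁₀ d₁ + 5 = 0.57 − 8.2189 + 5 = -2.6489.
M₂ = 11.10 − 4.9613 + 5 = 11.1387.
L₁/L₂ = 10^(0.4(M₂ − M₁)) = 10^(0.4 × 13.7876) = 10^5.51504 = 3.2737 × 10^5.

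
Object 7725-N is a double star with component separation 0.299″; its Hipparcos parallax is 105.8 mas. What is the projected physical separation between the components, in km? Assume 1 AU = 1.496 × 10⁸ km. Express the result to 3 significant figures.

d = 1/p = 1/0.1058″ = 9.4518 pc.
At distance d (pc), an angle of θ arcsec spans θ·d AU: s = 0.299 × 9.4518 = 2.8261 AU.
= 2.8261 × 1.496 × 10⁸ km = 4.2278 × 10^8 km.

4.23 × 10^8 km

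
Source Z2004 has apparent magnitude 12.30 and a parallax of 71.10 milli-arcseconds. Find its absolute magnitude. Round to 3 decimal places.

d = 1/p = 1/0.07110″ = 14.065 pc.
m − M = 5 log₁₀(14.065) − 5 = 5.7407 − 5 = 0.7407.
M = m − (m − M) = 12.30 − 0.7407 = 11.559.

M = 11.559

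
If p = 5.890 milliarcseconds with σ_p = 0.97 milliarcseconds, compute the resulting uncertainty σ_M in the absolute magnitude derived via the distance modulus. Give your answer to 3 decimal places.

σ_M = 0.358 mag

M = m − 5 log₁₀ d + 5 = m + 5 log₁₀ p + 5, so ∂M/∂p = 5/(p ln 10).
σ_M = (5/ln 10) · (σ_p/p) = 2.1715 × 0.97/5.890 = 2.1715 × 0.16469 = 0.35762.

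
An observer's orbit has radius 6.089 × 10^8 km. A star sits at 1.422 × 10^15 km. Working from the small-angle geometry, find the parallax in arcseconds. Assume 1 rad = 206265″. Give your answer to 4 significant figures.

θ ≈ B/d = (6.089 × 10^8) / (1.422 × 10^15) = 4.2820 × 10^-7 rad.
In arcseconds: 4.2820 × 10^-7 × 206265 = 0.088323″.

0.08832 arcsec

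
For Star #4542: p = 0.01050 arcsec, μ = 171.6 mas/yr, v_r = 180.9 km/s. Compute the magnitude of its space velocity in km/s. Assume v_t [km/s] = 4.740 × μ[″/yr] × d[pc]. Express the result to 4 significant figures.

d = 1/p = 1/0.01050″ = 95.238 pc.
μ = 171.6 mas/yr = 0.1716 ″/yr.
v_t = 4.740 μ d = 4.740 × 0.1716 × 95.238 = 77.465 km/s.
v = √(v_r² + v_t²) = √(180.9² + 77.465²) = √38725.6 = 196.79 km/s.

196.8 km/s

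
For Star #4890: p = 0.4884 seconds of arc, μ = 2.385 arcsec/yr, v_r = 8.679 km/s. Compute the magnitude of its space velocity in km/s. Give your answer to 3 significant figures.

d = 1/p = 1/0.4884″ = 2.0475 pc.
v_t = 4.740 μ d = 4.740 × 2.385 × 2.0475 = 23.147 km/s.
v = √(v_r² + v_t²) = √(8.679² + 23.147²) = √611.109 = 24.721 km/s.

24.7 km/s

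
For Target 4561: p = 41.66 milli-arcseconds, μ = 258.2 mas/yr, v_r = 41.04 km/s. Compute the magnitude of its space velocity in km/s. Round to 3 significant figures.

50.5 km/s

d = 1/p = 1/0.04166″ = 24.004 pc.
μ = 258.2 mas/yr = 0.2582 ″/yr.
v_t = 4.740 μ d = 4.740 × 0.2582 × 24.004 = 29.378 km/s.
v = √(v_r² + v_t²) = √(41.04² + 29.378²) = √2547.35 = 50.471 km/s.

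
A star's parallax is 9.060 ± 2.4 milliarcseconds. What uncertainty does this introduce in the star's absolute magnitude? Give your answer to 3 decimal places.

σ_M = 0.575 mag

M = m − 5 log₁₀ d + 5 = m + 5 log₁₀ p + 5, so ∂M/∂p = 5/(p ln 10).
σ_M = (5/ln 10) · (σ_p/p) = 2.1715 × 2.4/9.060 = 2.1715 × 0.2649 = 0.57523.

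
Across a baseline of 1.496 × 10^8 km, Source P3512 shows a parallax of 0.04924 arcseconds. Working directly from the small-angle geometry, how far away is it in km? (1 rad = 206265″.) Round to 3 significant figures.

6.27 × 10^14 km

θ = 0.04924″ = 0.04924/206265 = 2.3872 × 10^-7 rad.
d = B/θ = (1.496 × 10^8) / (2.3872 × 10^-7) = 6.2668 × 10^14 km.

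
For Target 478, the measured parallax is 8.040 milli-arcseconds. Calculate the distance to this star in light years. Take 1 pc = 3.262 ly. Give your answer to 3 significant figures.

p = 8.040 milli-arcseconds = 0.008040 arcsec.
d = 1/p = 1/0.008040 = 124.38 pc.
In light-years: 124.38 × 3.262 = 405.73 ly.

406 light years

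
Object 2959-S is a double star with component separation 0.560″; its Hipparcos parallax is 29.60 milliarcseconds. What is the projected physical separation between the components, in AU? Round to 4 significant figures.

18.92 AU

d = 1/p = 1/0.02960″ = 33.784 pc.
At distance d (pc), an angle of θ arcsec spans θ·d AU: s = 0.560 × 33.784 = 18.919 AU.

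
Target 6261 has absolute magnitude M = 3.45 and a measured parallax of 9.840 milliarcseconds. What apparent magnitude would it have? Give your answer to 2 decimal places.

d = 1/p = 1/0.009840″ = 101.63 pc.
m − M = 5 log₁₀ d − 5 = 5 log₁₀(101.63) − 5 = 10.0351 − 5 = 5.0351.
m = M + (m − M) = 3.45 + 5.0351 = 8.49.

m = 8.49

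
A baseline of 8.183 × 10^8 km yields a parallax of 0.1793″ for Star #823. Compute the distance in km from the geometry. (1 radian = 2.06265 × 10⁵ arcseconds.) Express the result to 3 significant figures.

9.41 × 10^14 km

θ = 0.1793″ = 0.1793/206265 = 8.6927 × 10^-7 rad.
d = B/θ = (8.183 × 10^8) / (8.6927 × 10^-7) = 9.4136 × 10^14 km.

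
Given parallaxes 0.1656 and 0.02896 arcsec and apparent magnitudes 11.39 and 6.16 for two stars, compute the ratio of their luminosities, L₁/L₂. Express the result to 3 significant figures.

L₁/L₂ = 0.000247

d₁ = 1/p₁ = 1/0.1656″ = 6.0386 pc; d₂ = 1/p₂ = 1/0.02896″ = 34.53 pc.
M₁ = m₁ − 5 log₁₀ d₁ + 5 = 11.39 − 3.9047 + 5 = 12.4853.
M₂ = 6.16 − 7.6910 + 5 = 3.4690.
L₁/L₂ = 10^(0.4(M₂ − M₁)) = 10^(0.4 × (-9.0163)) = 10^(-3.60652) = 0.00024745.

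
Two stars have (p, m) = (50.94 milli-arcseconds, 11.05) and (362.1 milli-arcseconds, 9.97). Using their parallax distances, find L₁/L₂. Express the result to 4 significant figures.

d₁ = 1/p₁ = 1/0.05094″ = 19.631 pc; d₂ = 1/p₂ = 1/0.3621″ = 2.7617 pc.
M₁ = m₁ − 5 log₁₀ d₁ + 5 = 11.05 − 6.4647 + 5 = 9.5853.
M₂ = 9.97 − 2.2059 + 5 = 12.7641.
L₁/L₂ = 10^(0.4(M₂ − M₁)) = 10^(0.4 × 3.1788) = 10^1.27152 = 18.686.

L₁/L₂ = 18.69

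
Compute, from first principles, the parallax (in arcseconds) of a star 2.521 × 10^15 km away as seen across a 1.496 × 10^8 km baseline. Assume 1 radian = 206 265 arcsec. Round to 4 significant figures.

θ ≈ B/d = (1.496 × 10^8) / (2.521 × 10^15) = 5.9342 × 10^-8 rad.
In arcseconds: 5.9342 × 10^-8 × 206265 = 0.01224″.

0.01224 arcsec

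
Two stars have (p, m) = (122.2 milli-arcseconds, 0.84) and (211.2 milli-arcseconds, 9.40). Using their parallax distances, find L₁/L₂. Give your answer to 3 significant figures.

d₁ = 1/p₁ = 1/0.1222″ = 8.1833 pc; d₂ = 1/p₂ = 1/0.2112″ = 4.7348 pc.
M₁ = m₁ − 5 log₁₀ d₁ + 5 = 0.84 − 4.5646 + 5 = 1.2754.
M₂ = 9.40 − 3.3765 + 5 = 11.0235.
L₁/L₂ = 10^(0.4(M₂ − M₁)) = 10^(0.4 × 9.7481) = 10^3.89924 = 7929.4.

L₁/L₂ = 7930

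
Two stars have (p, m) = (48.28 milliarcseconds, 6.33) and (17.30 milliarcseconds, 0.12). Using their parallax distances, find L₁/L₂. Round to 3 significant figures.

L₁/L₂ = 0.000421

d₁ = 1/p₁ = 1/0.04828″ = 20.713 pc; d₂ = 1/p₂ = 1/0.01730″ = 57.803 pc.
M₁ = m₁ − 5 log₁₀ d₁ + 5 = 6.33 − 6.5812 + 5 = 4.7488.
M₂ = 0.12 − 8.8098 + 5 = -3.6898.
L₁/L₂ = 10^(0.4(M₂ − M₁)) = 10^(0.4 × (-8.4386)) = 10^(-3.37544) = 0.00042127.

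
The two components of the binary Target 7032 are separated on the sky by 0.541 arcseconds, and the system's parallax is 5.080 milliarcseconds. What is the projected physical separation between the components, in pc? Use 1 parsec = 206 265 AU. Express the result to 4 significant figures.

0.0005163 pc

d = 1/p = 1/0.005080″ = 196.85 pc.
At distance d (pc), an angle of θ arcsec spans θ·d AU: s = 0.541 × 196.85 = 106.5 AU.
= 106.5 / 206265 = 0.00051633 pc.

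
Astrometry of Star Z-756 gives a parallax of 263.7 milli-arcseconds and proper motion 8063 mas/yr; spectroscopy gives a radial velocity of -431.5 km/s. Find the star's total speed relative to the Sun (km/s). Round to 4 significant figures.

d = 1/p = 1/0.2637″ = 3.7922 pc.
μ = 8063 mas/yr = 8.063 ″/yr.
v_t = 4.740 μ d = 4.740 × 8.063 × 3.7922 = 144.93 km/s.
v = √(v_r² + v_t²) = √((-431.5)² + 144.93²) = √207197 = 455.19 km/s.

455.2 km/s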